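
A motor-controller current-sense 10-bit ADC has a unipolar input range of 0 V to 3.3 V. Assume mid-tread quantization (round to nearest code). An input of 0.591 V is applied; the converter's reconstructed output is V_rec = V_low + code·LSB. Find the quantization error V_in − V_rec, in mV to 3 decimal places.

LSB = 3.3/2^10 = 3.223 mV.
Scaled input = 183.3891 LSBs, so code = 183.
Code 183 maps back to 0 + 183×0.00322266 V = 0.58974609 V.
Error = 0.591 − 0.58974609 = 0.00125391 V = 1.254 mV.

1.254 mV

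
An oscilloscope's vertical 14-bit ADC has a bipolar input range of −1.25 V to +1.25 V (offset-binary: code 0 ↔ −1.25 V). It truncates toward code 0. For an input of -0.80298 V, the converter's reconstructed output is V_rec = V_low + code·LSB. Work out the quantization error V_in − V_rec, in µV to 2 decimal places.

Step size: 2.5 V ÷ 2^14 = 152.59 µV.
Scaled input = 2929.5903 LSBs, so code = 2929.
Reconstructed: -0.80307007 V.
Difference: 9.00684e-05 V → 90.07 µV.

90.07 µV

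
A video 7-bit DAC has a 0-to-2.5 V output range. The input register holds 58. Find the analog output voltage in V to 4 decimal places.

1.1328 V

LSB = 2.5 V / 2^7 = 19.531 mV.
V_out = 0 + 58 × 0.0195312 V = 1.13281 V.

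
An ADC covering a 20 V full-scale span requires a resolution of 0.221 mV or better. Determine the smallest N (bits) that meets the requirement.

Number of steps required ≥ 20 V / 0.221 mV = 90497.74.
Need 2^N ≥ 90497.74; 2^16 = 65536, 2^17 = 131072.
Minimum N = 17.

17 bits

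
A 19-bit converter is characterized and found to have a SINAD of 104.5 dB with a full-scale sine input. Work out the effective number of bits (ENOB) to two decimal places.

17.07 bits

ENOB = (SINAD − 1.76) / 6.02 = (104.5 − 1.76)/6.02 = 17.066.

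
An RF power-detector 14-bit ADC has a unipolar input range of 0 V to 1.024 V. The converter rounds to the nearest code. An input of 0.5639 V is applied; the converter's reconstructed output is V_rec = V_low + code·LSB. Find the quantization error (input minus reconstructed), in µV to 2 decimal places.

25.00 µV

LSB = 1.024/2^14 = 62.50 µV.
Scaled input = 9022.4000 LSBs, so code = 9022.
Code 9022 maps back to 0 + 9022×6.25e-05 V = 0.563875 V.
V_in − V_rec = 2.5e-05 V = 25.00 µV.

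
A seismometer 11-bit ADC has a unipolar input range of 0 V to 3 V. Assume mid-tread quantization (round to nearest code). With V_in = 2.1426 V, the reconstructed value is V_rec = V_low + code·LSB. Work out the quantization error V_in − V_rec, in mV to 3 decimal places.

-0.466 mV

LSB = 3/2^11 = 1.465 mV.
(V_in − V_low)/LSB = (2.1426 − 0)/0.00146484 = 1462.6816 → code 1463 (round).
Code 1463 maps back to 0 + 1463×0.00146484 V = 2.1430664 V.
Difference: -0.000466406 V → -0.466 mV.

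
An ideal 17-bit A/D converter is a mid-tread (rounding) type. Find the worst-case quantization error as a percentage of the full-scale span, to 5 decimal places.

0.00038 %

Rounding → worst-case error = ½ LSB = V_FS/2^18, so 100/262144 = 0.00038147 % of full scale.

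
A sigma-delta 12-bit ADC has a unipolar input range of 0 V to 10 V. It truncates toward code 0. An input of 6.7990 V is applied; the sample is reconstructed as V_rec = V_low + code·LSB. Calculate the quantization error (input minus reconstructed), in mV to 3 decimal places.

2.125 mV

Step size: 10 V ÷ 2^12 = 2.441 mV.
(V_in − V_low)/LSB = (6.7990 − 0)/0.00244141 = 2784.8704 → code 2784 (floor).
V_rec = 0 + 2784·0.00244141 = 6.796875 V.
Error = 6.7990 − 6.796875 = 0.002125 V = 2.125 mV.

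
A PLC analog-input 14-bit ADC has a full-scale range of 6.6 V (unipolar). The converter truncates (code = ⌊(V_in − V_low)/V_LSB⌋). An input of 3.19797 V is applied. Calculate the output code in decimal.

code 7938

Full-scale span = 6.6 V; LSB = 6.6/2^14 = 402.83 µV.
(V_in − V_low)/LSB = (3.19797 − 0) / 0.000402832 = 7938.718.
So the output code is 7938.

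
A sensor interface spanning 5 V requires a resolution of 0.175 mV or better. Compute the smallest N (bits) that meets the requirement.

15 bits

Number of steps required ≥ 5 V / 0.175 mV = 28571.43.
Need 2^N ≥ 28571.43; 2^14 = 16384, 2^15 = 32768.
Minimum N = 15.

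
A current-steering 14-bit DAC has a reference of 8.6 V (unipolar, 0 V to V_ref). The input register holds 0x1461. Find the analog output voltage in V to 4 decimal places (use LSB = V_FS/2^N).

LSB = 8.6 V / 2^14 = 0.525 mV.
Code 0x1461 = 5217 decimal.
V_out = 0 + 5217 × 0.000524902 V = 2.73842 V.

2.7384 V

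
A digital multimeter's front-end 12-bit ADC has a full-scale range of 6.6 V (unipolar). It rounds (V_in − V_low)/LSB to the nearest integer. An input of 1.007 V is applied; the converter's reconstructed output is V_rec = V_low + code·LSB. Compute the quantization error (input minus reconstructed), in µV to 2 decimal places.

-80.08 µV

One LSB is 6.6 V / 4096 = 1.611 mV.
(V_in − V_low)/LSB = (1.007 − 0)/0.00161133 = 624.9503 → code 625 (round).
Code 625 maps back to 0 + 625×0.00161133 V = 1.0070801 V.
Difference: -8.00781e-05 V → -80.08 µV.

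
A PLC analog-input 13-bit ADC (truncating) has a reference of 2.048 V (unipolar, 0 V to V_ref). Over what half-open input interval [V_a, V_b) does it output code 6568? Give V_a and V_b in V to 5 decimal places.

LSB = 2.048/2^13 = 250.00 µV.
V_a = V_low + 6568·LSB = 1.642 V; V_b = V_low + 6569·LSB = 1.64225 V.

[1.64200 V, 1.64225 V)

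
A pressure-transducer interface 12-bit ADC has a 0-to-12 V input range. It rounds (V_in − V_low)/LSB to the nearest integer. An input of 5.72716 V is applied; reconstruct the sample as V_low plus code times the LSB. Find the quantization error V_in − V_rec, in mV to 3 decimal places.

-0.379 mV

Step size: 12 V ÷ 2^12 = 2.930 mV.
(5.72716 − 0)/0.00292969 = 1954.8706; round gives code 1955.
Code 1955 maps back to 0 + 1955×0.00292969 V = 5.7275391 V.
Error = 5.72716 − 5.7275391 = -0.000379063 V = -0.379 mV.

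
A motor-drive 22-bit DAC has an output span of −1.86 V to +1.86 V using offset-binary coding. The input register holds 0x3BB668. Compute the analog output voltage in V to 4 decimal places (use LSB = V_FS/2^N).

1.6108 V

LSB = 3.72 V / 2^22 = 0.89 µV.
Code 0x3BB668 = 3913320 decimal.
V_out = (−1.86) + 3913320 × 8.86917e-07 V = 1.61079 V.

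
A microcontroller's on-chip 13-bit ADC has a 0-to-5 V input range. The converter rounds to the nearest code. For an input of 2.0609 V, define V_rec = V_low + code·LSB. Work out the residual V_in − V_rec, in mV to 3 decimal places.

-0.257 mV

Step size: 5 V ÷ 2^13 = 0.610 mV.
Scaled input = 3376.5786 LSBs, so code = 3377.
Code 3377 maps back to 0 + 3377×0.000610352 V = 2.0611572 V.
Difference: -0.000257227 V → -0.257 mV.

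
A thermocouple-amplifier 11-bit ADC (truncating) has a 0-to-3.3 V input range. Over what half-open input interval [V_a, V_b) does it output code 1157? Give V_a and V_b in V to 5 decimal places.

LSB = 3.3/2^11 = 1.611 mV.
V_a = V_low + 1157·LSB = 1.86431 V; V_b = V_low + 1158·LSB = 1.86592 V.

[1.86431 V, 1.86592 V)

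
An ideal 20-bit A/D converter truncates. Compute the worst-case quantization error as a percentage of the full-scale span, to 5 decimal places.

0.00010 %

Truncating → worst-case error = 1 LSB = V_FS/2^20, so 100/1048576 = 9.53674e-05 % of full scale.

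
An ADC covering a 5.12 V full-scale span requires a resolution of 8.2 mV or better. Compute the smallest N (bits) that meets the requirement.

10 bits

Number of steps required ≥ 5.12 V / 8.2 mV = 624.39.
Need 2^N ≥ 624.39; 2^9 = 512, 2^10 = 1024.
Minimum N = 10.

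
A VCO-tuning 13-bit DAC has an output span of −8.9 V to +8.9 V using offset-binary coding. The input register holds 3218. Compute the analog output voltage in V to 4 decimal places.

LSB = 17.8 V / 2^13 = 2.173 mV.
V_out = (−8.9) + 3218 × 0.00217285 V = -1.90776 V.

-1.9078 V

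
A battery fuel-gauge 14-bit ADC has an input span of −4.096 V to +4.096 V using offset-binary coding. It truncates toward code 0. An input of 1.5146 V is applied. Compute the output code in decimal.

code 11221

Full-scale span = 8.192 V; LSB = 8.192/2^14 = 0.500 mV.
(V_in − V_low)/LSB = (1.5146 − (−4.096)) / 0.0005 = 11221.200.
So the output code is 11221.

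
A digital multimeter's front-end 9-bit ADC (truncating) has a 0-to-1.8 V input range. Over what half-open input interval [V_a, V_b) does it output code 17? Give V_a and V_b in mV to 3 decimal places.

LSB = 1.8/2^9 = 3.516 mV.
V_a = V_low + 17·LSB = 0.0597656 V; V_b = V_low + 18·LSB = 0.0632812 V.

[59.766 mV, 63.281 mV)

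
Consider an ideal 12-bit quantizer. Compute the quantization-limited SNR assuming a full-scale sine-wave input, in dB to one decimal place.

74.0 dB

SNR ≈ 6.02·N + 1.76 dB = 6.02·12 + 1.76 = 74.00 dB.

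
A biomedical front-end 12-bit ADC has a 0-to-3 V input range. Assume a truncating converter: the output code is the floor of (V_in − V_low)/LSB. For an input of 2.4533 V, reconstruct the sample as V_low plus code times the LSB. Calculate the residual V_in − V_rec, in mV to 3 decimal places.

0.419 mV

One LSB is 3 V / 4096 = 0.732 mV.
Scaled input = 3349.5723 LSBs, so code = 3349.
Code 3349 maps back to 0 + 3349×0.000732422 V = 2.4528809 V.
Error = 2.4533 − 2.4528809 = 0.000419141 V = 0.419 mV.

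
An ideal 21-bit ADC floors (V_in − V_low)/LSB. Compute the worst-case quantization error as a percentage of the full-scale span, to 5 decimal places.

0.00005 %

Truncating → worst-case error = 1 LSB = V_FS/2^21, so 100/2097152 = 4.76837e-05 % of full scale.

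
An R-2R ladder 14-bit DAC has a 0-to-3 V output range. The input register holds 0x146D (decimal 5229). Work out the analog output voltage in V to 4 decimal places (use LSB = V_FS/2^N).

LSB = 3 V / 2^14 = 183.11 µV.
Code 0x146D = 5229 decimal.
V_out = 0 + 5229 × 0.000183105 V = 0.957458 V.

0.9575 V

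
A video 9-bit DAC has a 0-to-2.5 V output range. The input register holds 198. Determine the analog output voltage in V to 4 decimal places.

LSB = 2.5 V / 2^9 = 4.883 mV.
V_out = 0 + 198 × 0.00488281 V = 0.966797 V.

0.9668 V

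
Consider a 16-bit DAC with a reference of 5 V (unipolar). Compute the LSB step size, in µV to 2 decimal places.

76.29 µV

Full-scale span = 5 V.
LSB = 5 / 2^16 = 5 / 65536 = 7.62939e-05 V = 76.29 µV.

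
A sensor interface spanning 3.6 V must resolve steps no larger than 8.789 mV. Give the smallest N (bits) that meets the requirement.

Number of steps required ≥ 3.6 V / 8.789 mV = 409.60.
Need 2^N ≥ 409.60; 2^8 = 256, 2^9 = 512.
Minimum N = 9.

9 bits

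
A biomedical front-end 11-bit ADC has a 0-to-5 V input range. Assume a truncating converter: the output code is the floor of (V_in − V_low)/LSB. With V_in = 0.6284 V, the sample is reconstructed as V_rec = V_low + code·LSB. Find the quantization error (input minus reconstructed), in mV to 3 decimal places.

0.959 mV

One LSB is 5 V / 2048 = 2.441 mV.
(V_in − V_low)/LSB = (0.6284 − 0)/0.00244141 = 257.3926 → code 257 (floor).
Code 257 maps back to 0 + 257×0.00244141 V = 0.62744141 V.
Error = 0.6284 − 0.62744141 = 0.000958594 V = 0.959 mV.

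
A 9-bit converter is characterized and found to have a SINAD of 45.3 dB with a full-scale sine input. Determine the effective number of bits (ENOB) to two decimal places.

ENOB = (SINAD − 1.76) / 6.02 = (45.3 − 1.76)/6.02 = 7.233.

7.23 bits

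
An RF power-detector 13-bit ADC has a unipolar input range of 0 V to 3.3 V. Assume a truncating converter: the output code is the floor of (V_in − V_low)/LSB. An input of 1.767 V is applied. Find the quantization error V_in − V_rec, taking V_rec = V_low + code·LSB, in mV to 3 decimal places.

0.179 mV

LSB = 3.3/2^13 = 402.83 µV.
(1.767 − 0)/0.000402832 = 4386.4436; ⌊·⌋ gives code 4386.
Code 4386 maps back to 0 + 4386×0.000402832 V = 1.7668213 V.
Error = 1.767 − 1.7668213 = 0.000178711 V = 0.179 mV.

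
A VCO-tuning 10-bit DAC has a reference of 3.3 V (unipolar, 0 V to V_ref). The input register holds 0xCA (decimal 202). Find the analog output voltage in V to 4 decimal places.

0.6510 V

LSB = 3.3 V / 2^10 = 3.223 mV.
Code 0xCA = 202 decimal.
V_out = 0 + 202 × 0.00322266 V = 0.650977 V.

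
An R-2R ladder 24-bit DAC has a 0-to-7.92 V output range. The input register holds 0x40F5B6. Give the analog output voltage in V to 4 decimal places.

2.0097 V

LSB = 7.92 V / 2^24 = 0.47 µV.
Code 0x40F5B6 = 4257206 decimal.
V_out = 0 + 4257206 × 4.72069e-07 V = 2.00969 V.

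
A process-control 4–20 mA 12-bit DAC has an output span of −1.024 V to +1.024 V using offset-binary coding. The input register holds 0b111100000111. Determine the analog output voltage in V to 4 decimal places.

0.8995 V

LSB = 2.048 V / 2^12 = 0.500 mV.
Code 0b111100000111 = 3847 decimal.
V_out = (−1.024) + 3847 × 0.0005 V = 0.8995 V.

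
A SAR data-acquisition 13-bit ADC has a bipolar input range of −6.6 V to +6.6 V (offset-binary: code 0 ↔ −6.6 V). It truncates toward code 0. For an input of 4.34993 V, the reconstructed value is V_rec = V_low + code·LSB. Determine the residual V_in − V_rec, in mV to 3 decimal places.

One LSB is 13.2 V / 8192 = 1.611 mV.
(4.34993 − (−6.6))/0.00161133 = 6795.5929; ⌊·⌋ gives code 6795.
V_rec = (−6.6) + 6795·0.00161133 = 4.3489746 V.
Difference: 0.000955391 V → 0.955 mV.

0.955 mV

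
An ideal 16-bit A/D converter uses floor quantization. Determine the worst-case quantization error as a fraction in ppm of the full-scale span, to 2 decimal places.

Truncating → worst-case error = 1 LSB = V_FS/2^16, so 1e+06/65536 = 15.2588 ppm of full scale.

15.26 ppm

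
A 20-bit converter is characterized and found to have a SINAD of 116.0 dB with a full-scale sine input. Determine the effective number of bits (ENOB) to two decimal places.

18.98 bits

ENOB = (SINAD − 1.76) / 6.02 = (116.0 − 1.76)/6.02 = 18.977.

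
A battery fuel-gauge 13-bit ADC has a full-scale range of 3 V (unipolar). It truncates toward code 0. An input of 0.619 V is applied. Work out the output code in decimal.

code 1690

With 8192 levels over 3 V, one step is 366.21 µV.
(0.619 − 0) / 0.000366211 = 1690.283 LSBs.
Floor → code 1690.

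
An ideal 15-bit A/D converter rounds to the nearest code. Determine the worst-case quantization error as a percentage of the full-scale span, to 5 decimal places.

Rounding → worst-case error = ½ LSB = V_FS/2^16, so 100/65536 = 0.00152588 % of full scale.

0.00153 %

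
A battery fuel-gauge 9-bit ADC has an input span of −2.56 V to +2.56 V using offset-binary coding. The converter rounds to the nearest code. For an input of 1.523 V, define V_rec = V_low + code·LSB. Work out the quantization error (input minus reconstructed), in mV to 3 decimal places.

3.000 mV

One LSB is 5.12 V / 512 = 10.000 mV.
(V_in − V_low)/LSB = (1.523 − (−2.56))/0.01 = 408.3000 → code 408 (round).
Code 408 maps back to (−2.56) + 408×0.01 V = 1.52 V.
Error = 1.523 − 1.52 = 0.003 V = 3.000 mV.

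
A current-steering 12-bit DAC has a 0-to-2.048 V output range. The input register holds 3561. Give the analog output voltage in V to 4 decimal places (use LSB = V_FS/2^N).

LSB = 2.048 V / 2^12 = 0.500 mV.
V_out = 0 + 3561 × 0.0005 V = 1.7805 V.

1.7805 V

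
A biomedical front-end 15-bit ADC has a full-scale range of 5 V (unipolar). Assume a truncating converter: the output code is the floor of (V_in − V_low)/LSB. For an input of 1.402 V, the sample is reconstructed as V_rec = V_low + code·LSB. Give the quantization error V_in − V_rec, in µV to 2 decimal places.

Step size: 5 V ÷ 2^15 = 152.59 µV.
(V_in − V_low)/LSB = (1.402 − 0)/0.000152588 = 9188.1472 → code 9188 (floor).
V_rec = 0 + 9188·0.000152588 = 1.4019775 V.
Error = 1.402 − 1.4019775 = 2.24609e-05 V = 22.46 µV.

22.46 µV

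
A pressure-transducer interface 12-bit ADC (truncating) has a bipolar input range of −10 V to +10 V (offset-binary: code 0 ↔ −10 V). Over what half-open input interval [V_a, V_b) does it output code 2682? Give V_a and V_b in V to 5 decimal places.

[3.09570 V, 3.10059 V)

LSB = 20/2^12 = 4.883 mV.
V_a = V_low + 2682·LSB = 3.0957 V; V_b = V_low + 2683·LSB = 3.10059 V.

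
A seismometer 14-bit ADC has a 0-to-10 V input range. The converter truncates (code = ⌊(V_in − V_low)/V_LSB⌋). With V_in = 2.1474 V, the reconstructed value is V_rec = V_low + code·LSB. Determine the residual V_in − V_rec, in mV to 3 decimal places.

0.183 mV

Step size: 10 V ÷ 2^14 = 0.610 mV.
(2.1474 − 0)/0.000610352 = 3518.3002; ⌊·⌋ gives code 3518.
Code 3518 maps back to 0 + 3518×0.000610352 V = 2.1472168 V.
Error = 2.1474 − 2.1472168 = 0.000183203 V = 0.183 mV.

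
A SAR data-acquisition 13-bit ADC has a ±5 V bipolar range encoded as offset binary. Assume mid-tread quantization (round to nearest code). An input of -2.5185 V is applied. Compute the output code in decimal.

code 2033

Full-scale span = 10 V; LSB = 10/2^13 = 1.221 mV.
(V_in − V_low)/LSB = (-2.5185 − (−5)) / 0.0012207 = 2032.845.
So the output code is 2033.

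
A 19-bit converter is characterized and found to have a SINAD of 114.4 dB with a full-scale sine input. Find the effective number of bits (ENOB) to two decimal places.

18.71 bits

ENOB = (SINAD − 1.76) / 6.02 = (114.4 − 1.76)/6.02 = 18.711.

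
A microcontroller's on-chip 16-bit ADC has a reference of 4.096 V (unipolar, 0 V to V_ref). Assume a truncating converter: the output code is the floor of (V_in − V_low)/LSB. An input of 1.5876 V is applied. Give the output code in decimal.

Full-scale span = 4.096 V; LSB = 4.096/2^16 = 62.50 µV.
(V_in − V_low)/LSB = (1.5876 − 0) / 6.25e-05 = 25401.600.
Floor → code 25401.

code 25401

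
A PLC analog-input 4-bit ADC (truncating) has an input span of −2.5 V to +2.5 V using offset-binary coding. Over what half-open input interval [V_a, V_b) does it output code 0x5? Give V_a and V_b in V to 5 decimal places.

LSB = 5/2^4 = 312.500 mV.
Code 0x5 = 5 decimal.
V_a = V_low + 5·LSB = -0.9375 V; V_b = V_low + 6·LSB = -0.625 V.

[-0.93750 V, -0.62500 V)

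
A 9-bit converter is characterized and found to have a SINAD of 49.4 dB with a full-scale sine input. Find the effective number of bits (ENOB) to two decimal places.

7.91 bits

ENOB = (SINAD − 1.76) / 6.02 = (49.4 − 1.76)/6.02 = 7.914.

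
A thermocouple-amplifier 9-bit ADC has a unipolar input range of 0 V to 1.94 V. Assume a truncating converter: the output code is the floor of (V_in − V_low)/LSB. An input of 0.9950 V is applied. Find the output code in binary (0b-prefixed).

code 0b100000110 (decimal 262)

LSB = 1.94 V / 512 = 3.789 mV.
(V_in − V_low)/LSB = (0.9950 − 0) / 0.00378906 = 262.598.
⌊·⌋(262.598) = 262.
In binary (0b-prefixed): 0b100000110.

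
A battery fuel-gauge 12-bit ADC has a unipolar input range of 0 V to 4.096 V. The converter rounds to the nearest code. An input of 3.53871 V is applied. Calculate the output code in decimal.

code 3539

With 4096 levels over 4.096 V, one step is 1.000 mV.
(3.53871 − 0) / 0.001 = 3538.710 LSBs.
round(3538.710) = 3539.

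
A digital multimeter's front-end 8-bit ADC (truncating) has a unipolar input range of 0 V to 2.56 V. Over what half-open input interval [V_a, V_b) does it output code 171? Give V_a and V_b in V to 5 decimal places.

[1.71000 V, 1.72000 V)

LSB = 2.56/2^8 = 10.000 mV.
V_a = V_low + 171·LSB = 1.71 V; V_b = V_low + 172·LSB = 1.72 V.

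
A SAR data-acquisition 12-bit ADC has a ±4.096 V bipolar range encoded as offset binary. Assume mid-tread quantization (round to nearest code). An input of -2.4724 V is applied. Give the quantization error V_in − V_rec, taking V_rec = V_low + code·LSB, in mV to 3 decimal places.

LSB = 8.192/2^12 = 2.000 mV.
(V_in − V_low)/LSB = (-2.4724 − (−4.096))/0.002 = 811.8000 → code 812 (round).
Reconstructed: -2.472 V.
Difference: -0.0004 V → -0.400 mV.

-0.400 mV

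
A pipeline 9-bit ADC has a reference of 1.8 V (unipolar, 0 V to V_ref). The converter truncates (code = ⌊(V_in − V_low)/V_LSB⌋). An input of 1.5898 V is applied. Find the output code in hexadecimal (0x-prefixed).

With 512 levels over 1.8 V, one step is 3.516 mV.
(V_in − V_low)/LSB = (1.5898 − 0) / 0.00351563 = 452.210.
So the output code is 452.
In hexadecimal (0x-prefixed): 0x1C4.

code 0x1C4 (decimal 452)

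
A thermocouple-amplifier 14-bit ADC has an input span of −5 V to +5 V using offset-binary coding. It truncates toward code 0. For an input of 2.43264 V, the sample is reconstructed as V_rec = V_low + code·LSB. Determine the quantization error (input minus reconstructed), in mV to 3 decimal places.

Step size: 10 V ÷ 2^14 = 0.610 mV.
(V_in − V_low)/LSB = (2.43264 − (−5))/0.000610352 = 12177.6374 → code 12177 (floor).
Code 12177 maps back to (−5) + 12177×0.000610352 V = 2.432251 V.
Error = 2.43264 − 2.432251 = 0.000389023 V = 0.389 mV.

0.389 mV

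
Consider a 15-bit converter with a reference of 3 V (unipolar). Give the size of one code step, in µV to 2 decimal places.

Full-scale span = 3 V.
LSB = 3 / 2^15 = 3 / 32768 = 9.15527e-05 V = 91.55 µV.

91.55 µV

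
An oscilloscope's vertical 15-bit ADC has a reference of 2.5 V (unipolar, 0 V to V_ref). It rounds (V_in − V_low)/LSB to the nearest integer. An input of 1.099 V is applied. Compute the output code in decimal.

Full-scale span = 2.5 V; LSB = 2.5/2^15 = 76.29 µV.
Input sits at 14404.813 steps above V_low.
So the output code is 14405.

code 14405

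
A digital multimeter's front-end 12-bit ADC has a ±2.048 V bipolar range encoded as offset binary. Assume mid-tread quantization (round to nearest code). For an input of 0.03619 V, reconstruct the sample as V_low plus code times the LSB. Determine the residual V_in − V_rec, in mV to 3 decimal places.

0.190 mV

One LSB is 4.096 V / 4096 = 1.000 mV.
Scaled input = 2084.1900 LSBs, so code = 2084.
V_rec = (−2.048) + 2084·0.001 = 0.036 V.
Difference: 0.00019 V → 0.190 mV.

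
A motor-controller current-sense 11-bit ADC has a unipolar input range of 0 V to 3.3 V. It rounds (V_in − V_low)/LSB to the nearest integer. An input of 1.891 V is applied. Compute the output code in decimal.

LSB = 3.3 V / 2048 = 1.611 mV.
(1.891 − 0) / 0.00161133 = 1173.566 LSBs.
So the output code is 1174.

code 1174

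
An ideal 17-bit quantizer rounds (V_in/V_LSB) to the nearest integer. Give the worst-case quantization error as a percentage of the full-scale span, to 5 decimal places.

0.00038 %

Rounding → worst-case error = ½ LSB = V_FS/2^18, so 100/262144 = 0.00038147 % of full scale.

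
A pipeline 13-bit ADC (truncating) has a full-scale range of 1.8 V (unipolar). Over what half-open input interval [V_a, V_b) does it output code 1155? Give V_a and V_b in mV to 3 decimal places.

LSB = 1.8/2^13 = 219.73 µV.
V_a = V_low + 1155·LSB = 0.253784 V; V_b = V_low + 1156·LSB = 0.254004 V.

[253.784 mV, 254.004 mV)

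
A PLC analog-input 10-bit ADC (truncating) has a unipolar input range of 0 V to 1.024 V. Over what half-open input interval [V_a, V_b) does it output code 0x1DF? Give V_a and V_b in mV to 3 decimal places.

[479.000 mV, 480.000 mV)

LSB = 1.024/2^10 = 1.000 mV.
Code 0x1DF = 479 decimal.
V_a = V_low + 479·LSB = 0.479 V; V_b = V_low + 480·LSB = 0.48 V.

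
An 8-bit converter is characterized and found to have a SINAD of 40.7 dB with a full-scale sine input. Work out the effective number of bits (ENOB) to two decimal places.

ENOB = (SINAD − 1.76) / 6.02 = (40.7 − 1.76)/6.02 = 6.468.

6.47 bits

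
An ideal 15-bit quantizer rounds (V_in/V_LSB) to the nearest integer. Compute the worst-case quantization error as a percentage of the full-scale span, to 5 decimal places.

Rounding → worst-case error = ½ LSB = V_FS/2^16, so 100/65536 = 0.00152588 % of full scale.

0.00153 %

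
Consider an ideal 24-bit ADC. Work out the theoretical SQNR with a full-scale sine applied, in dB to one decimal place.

146.2 dB

SNR ≈ 6.02·N + 1.76 dB = 6.02·24 + 1.76 = 146.24 dB.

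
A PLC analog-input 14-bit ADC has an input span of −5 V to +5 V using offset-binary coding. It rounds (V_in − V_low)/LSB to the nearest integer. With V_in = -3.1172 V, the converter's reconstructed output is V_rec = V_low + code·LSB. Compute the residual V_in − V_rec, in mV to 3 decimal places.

Step size: 10 V ÷ 2^14 = 0.610 mV.
Scaled input = 3084.7795 LSBs, so code = 3085.
Reconstructed: -3.1170654 V.
Difference: -0.00013457 V → -0.135 mV.

-0.135 mV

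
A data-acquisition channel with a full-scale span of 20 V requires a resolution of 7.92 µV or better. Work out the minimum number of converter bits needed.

22 bits

Number of steps required ≥ 20 V / 7.92 µV = 2525252.53.
Need 2^N ≥ 2525252.53; 2^21 = 2097152, 2^22 = 4194304.
Minimum N = 22.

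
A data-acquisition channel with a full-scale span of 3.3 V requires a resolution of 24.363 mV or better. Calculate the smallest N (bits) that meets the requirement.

8 bits

Number of steps required ≥ 3.3 V / 24.363 mV = 135.45.
Need 2^N ≥ 135.45; 2^7 = 128, 2^8 = 256.
Minimum N = 8.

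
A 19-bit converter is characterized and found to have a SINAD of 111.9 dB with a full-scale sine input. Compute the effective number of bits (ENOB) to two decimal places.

ENOB = (SINAD − 1.76) / 6.02 = (111.9 − 1.76)/6.02 = 18.296.

18.30 bits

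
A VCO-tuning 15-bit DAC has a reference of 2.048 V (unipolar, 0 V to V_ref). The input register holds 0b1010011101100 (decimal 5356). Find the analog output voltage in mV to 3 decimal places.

LSB = 2.048 V / 2^15 = 62.50 µV.
Code 0b1010011101100 = 5356 decimal.
V_out = 0 + 5356 × 6.25e-05 V = 0.33475 V.
= 334.750 mV.

334.750 mV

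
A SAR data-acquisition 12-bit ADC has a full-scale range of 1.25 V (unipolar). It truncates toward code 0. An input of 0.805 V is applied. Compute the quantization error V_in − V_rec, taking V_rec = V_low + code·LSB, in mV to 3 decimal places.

0.251 mV

LSB = 1.25/2^12 = 305.18 µV.
(V_in − V_low)/LSB = (0.805 − 0)/0.000305176 = 2637.8240 → code 2637 (floor).
Code 2637 maps back to 0 + 2637×0.000305176 V = 0.80474854 V.
V_in − V_rec = 0.000251465 V = 0.251 mV.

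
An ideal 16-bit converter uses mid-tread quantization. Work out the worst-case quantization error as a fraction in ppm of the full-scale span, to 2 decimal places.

7.63 ppm

Rounding → worst-case error = ½ LSB = V_FS/2^17, so 1e+06/131072 = 7.62939 ppm of full scale.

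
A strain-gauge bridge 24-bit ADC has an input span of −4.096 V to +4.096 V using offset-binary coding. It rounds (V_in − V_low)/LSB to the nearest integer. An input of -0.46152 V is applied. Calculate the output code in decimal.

With 16777216 levels over 8.192 V, one step is 0.49 µV.
(V_in − V_low)/LSB = (-0.46152 − (−4.096)) / 4.88281e-07 = 7443415.040.
Round → code 7443415.

code 7443415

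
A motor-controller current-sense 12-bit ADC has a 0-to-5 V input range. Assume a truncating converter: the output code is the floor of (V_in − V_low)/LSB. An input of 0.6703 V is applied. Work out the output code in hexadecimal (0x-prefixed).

LSB = 5 V / 4096 = 1.221 mV.
Input sits at 549.110 steps above V_low.
So the output code is 549.
In hexadecimal (0x-prefixed): 0x225.

code 0x225 (decimal 549)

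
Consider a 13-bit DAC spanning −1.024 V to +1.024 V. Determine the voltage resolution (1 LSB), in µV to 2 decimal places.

Full-scale span = 2.048 V.
LSB = 2.048 / 2^13 = 2.048 / 8192 = 0.00025 V = 250.00 µV.

250.00 µV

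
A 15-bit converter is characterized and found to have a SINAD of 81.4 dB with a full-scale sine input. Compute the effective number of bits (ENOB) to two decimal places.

ENOB = (SINAD − 1.76) / 6.02 = (81.4 − 1.76)/6.02 = 13.229.

13.23 bits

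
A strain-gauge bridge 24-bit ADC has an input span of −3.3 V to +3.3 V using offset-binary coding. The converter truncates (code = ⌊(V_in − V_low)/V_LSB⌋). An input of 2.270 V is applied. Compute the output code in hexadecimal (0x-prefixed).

code 0xD80C69 (decimal 14158953)

Full-scale span = 6.6 V; LSB = 6.6/2^24 = 0.39 µV.
(2.270 − (−3.3)) / 3.93391e-07 = 14158953.503 LSBs.
⌊·⌋(14158953.503) = 14158953.
In hexadecimal (0x-prefixed): 0xD80C69.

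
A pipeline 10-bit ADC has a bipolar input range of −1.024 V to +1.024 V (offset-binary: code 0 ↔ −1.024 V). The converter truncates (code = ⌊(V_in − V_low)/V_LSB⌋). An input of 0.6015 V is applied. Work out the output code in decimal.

code 812

LSB = 2.048 V / 1024 = 2.000 mV.
(V_in − V_low)/LSB = (0.6015 − (−1.024)) / 0.002 = 812.750.
⌊·⌋(812.750) = 812.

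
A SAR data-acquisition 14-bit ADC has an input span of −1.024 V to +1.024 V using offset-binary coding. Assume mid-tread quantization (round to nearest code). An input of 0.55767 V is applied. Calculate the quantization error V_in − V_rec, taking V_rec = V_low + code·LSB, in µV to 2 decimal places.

Step size: 2.048 V ÷ 2^14 = 125.00 µV.
(0.55767 − (−1.024))/0.000125 = 12653.3600; round gives code 12653.
Code 12653 maps back to (−1.024) + 12653×0.000125 V = 0.557625 V.
Error = 0.55767 − 0.557625 = 4.5e-05 V = 45.00 µV.

45.00 µV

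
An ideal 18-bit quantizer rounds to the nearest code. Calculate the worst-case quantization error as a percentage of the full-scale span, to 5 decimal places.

Rounding → worst-case error = ½ LSB = V_FS/2^19, so 100/524288 = 0.000190735 % of full scale.

0.00019 %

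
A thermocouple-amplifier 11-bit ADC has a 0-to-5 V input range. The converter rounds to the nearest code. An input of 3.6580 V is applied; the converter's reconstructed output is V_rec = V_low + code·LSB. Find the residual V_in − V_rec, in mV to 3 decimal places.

0.773 mV

LSB = 5/2^11 = 2.441 mV.
(3.6580 − 0)/0.00244141 = 1498.3168; round gives code 1498.
V_rec = 0 + 1498·0.00244141 = 3.6572266 V.
V_in − V_rec = 0.000773438 V = 0.773 mV.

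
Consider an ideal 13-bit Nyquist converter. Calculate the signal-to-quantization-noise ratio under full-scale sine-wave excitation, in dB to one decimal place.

80.0 dB

SNR ≈ 6.02·N + 1.76 dB = 6.02·13 + 1.76 = 80.02 dB.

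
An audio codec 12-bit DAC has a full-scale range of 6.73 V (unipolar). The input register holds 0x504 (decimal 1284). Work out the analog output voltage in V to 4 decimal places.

LSB = 6.73 V / 2^12 = 1.643 mV.
Code 0x504 = 1284 decimal.
V_out = 0 + 1284 × 0.00164307 V = 2.1097 V.

2.1097 V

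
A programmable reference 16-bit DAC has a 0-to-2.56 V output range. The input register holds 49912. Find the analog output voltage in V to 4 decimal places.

1.9497 V

LSB = 2.56 V / 2^16 = 39.06 µV.
V_out = 0 + 49912 × 3.90625e-05 V = 1.94969 V.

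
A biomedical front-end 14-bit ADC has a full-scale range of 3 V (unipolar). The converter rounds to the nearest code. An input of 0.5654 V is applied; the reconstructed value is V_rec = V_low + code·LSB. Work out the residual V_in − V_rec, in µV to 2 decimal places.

One LSB is 3 V / 16384 = 183.11 µV.
Scaled input = 3087.8379 LSBs, so code = 3088.
Code 3088 maps back to 0 + 3088×0.000183105 V = 0.56542969 V.
V_in − V_rec = -2.96875e-05 V = -29.69 µV.

-29.69 µV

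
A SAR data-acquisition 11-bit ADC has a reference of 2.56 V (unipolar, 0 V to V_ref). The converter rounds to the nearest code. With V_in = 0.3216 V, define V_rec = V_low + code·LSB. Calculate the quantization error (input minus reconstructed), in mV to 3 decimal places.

Step size: 2.56 V ÷ 2^11 = 1.250 mV.
(0.3216 − 0)/0.00125 = 257.2800; round gives code 257.
V_rec = 0 + 257·0.00125 = 0.32125 V.
Error = 0.3216 − 0.32125 = 0.00035 V = 0.350 mV.

0.350 mV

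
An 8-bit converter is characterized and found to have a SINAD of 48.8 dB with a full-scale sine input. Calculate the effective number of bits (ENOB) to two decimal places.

ENOB = (SINAD − 1.76) / 6.02 = (48.8 − 1.76)/6.02 = 7.814.

7.81 bits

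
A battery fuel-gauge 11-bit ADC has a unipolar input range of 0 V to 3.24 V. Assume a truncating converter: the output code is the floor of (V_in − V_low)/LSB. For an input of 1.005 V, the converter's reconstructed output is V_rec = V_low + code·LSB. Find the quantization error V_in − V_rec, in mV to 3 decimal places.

0.410 mV

Step size: 3.24 V ÷ 2^11 = 1.582 mV.
Scaled input = 635.2593 LSBs, so code = 635.
Code 635 maps back to 0 + 635×0.00158203 V = 1.0045898 V.
Difference: 0.000410156 V → 0.410 mV.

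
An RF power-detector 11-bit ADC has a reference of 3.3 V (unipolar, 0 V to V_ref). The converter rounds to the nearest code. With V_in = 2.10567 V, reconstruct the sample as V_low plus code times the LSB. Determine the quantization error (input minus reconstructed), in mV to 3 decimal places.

LSB = 3.3/2^11 = 1.611 mV.
(V_in − V_low)/LSB = (2.10567 − 0)/0.00161133 = 1306.7916 → code 1307 (round).
Code 1307 maps back to 0 + 1307×0.00161133 V = 2.1060059 V.
V_in − V_rec = -0.000335859 V = -0.336 mV.

-0.336 mV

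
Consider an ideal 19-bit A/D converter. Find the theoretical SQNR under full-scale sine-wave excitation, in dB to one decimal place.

SNR ≈ 6.02·N + 1.76 dB = 6.02·19 + 1.76 = 116.14 dB.

116.1 dB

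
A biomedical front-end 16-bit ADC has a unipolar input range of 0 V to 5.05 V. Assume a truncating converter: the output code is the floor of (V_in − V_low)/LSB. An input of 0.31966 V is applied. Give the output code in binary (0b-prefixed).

Full-scale span = 5.05 V; LSB = 5.05/2^16 = 77.06 µV.
(0.31966 − 0) / 7.70569e-05 = 4148.364 LSBs.
Floor → code 4148.
In binary (0b-prefixed): 0b1000000110100.

code 0b1000000110100 (decimal 4148)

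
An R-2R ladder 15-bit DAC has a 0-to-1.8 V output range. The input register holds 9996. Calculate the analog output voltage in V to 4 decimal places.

0.5491 V

LSB = 1.8 V / 2^15 = 54.93 µV.
V_out = 0 + 9996 × 5.49316e-05 V = 0.549097 V.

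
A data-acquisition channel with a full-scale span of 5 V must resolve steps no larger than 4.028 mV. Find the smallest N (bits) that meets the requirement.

11 bits

Number of steps required ≥ 5 V / 4.028 mV = 1241.31.
Need 2^N ≥ 1241.31; 2^10 = 1024, 2^11 = 2048.
Minimum N = 11.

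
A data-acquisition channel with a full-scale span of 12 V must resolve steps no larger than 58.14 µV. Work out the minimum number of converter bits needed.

18 bits

Number of steps required ≥ 12 V / 58.14 µV = 206398.35.
Need 2^N ≥ 206398.35; 2^17 = 131072, 2^18 = 262144.
Minimum N = 18.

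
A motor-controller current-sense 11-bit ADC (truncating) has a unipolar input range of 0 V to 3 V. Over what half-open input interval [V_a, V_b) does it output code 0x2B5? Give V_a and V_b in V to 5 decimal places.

[1.01514 V, 1.01660 V)

LSB = 3/2^11 = 1.465 mV.
Code 0x2B5 = 693 decimal.
V_a = V_low + 693·LSB = 1.01514 V; V_b = V_low + 694·LSB = 1.0166 V.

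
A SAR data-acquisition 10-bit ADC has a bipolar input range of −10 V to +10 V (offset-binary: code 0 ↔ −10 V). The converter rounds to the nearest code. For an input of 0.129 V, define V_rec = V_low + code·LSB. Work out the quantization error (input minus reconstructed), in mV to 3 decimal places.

LSB = 20/2^10 = 19.531 mV.
(0.129 − (−10))/0.0195312 = 518.6048; round gives code 519.
V_rec = (−10) + 519·0.0195312 = 0.13671875 V.
Error = 0.129 − 0.13671875 = -0.00771875 V = -7.719 mV.

-7.719 mV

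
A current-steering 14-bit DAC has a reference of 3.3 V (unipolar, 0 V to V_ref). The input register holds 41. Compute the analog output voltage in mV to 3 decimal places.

LSB = 3.3 V / 2^14 = 201.42 µV.
V_out = 0 + 41 × 0.000201416 V = 0.00825806 V.
= 8.258 mV.

8.258 mV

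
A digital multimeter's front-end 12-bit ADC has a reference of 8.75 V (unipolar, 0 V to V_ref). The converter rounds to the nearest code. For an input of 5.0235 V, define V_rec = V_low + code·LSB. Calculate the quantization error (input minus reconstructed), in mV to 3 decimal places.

-0.914 mV

LSB = 8.75/2^12 = 2.136 mV.
Scaled input = 2351.5721 LSBs, so code = 2352.
Reconstructed: 5.0244141 V.
V_in − V_rec = -0.000914063 V = -0.914 mV.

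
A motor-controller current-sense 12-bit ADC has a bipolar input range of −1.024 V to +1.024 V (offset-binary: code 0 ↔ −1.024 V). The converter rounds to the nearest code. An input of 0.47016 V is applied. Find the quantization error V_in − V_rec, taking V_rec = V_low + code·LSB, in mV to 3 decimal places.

0.160 mV

One LSB is 2.048 V / 4096 = 0.500 mV.
Scaled input = 2988.3200 LSBs, so code = 2988.
V_rec = (−1.024) + 2988·0.0005 = 0.47 V.
Error = 0.47016 − 0.47 = 0.00016 V = 0.160 mV.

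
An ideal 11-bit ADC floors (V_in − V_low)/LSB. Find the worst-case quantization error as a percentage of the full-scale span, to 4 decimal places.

Truncating → worst-case error = 1 LSB = V_FS/2^11, so 100/2048 = 0.0488281 % of full scale.

0.0488 %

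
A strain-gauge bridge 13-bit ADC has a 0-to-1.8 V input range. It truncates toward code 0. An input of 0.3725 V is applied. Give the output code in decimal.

code 1695

Full-scale span = 1.8 V; LSB = 1.8/2^13 = 219.73 µV.
Input sits at 1695.289 steps above V_low.
So the output code is 1695.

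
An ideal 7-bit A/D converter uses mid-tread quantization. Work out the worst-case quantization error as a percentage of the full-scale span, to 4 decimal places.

0.3906 %

Rounding → worst-case error = ½ LSB = V_FS/2^8, so 100/256 = 0.390625 % of full scale.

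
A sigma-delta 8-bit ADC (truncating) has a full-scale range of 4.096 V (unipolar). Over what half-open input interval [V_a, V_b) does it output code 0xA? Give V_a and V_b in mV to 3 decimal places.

[160.000 mV, 176.000 mV)

LSB = 4.096/2^8 = 16.000 mV.
Code 0xA = 10 decimal.
V_a = V_low + 10·LSB = 0.16 V; V_b = V_low + 11·LSB = 0.176 V.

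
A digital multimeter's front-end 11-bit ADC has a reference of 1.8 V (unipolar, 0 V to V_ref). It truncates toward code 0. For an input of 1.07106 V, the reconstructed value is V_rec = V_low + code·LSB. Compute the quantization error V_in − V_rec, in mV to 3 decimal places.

0.552 mV

LSB = 1.8/2^11 = 0.879 mV.
(V_in − V_low)/LSB = (1.07106 − 0)/0.000878906 = 1218.6283 → code 1218 (floor).
Code 1218 maps back to 0 + 1218×0.000878906 V = 1.0705078 V.
Error = 1.07106 − 1.0705078 = 0.000552188 V = 0.552 mV.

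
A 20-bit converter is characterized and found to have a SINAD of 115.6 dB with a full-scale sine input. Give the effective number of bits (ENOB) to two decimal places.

18.91 bits

ENOB = (SINAD − 1.76) / 6.02 = (115.6 − 1.76)/6.02 = 18.910.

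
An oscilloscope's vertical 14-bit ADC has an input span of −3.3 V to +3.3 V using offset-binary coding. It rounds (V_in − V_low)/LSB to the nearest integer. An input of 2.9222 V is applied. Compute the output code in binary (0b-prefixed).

code 0b11110001010110 (decimal 15446)

LSB = 6.6 V / 16384 = 402.83 µV.
(2.9222 − (−3.3)) / 0.000402832 = 15446.140 LSBs.
Round → code 15446.
In binary (0b-prefixed): 0b11110001010110.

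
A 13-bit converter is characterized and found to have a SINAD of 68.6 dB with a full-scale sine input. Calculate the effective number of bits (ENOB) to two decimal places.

ENOB = (SINAD − 1.76) / 6.02 = (68.6 − 1.76)/6.02 = 11.103.

11.10 bits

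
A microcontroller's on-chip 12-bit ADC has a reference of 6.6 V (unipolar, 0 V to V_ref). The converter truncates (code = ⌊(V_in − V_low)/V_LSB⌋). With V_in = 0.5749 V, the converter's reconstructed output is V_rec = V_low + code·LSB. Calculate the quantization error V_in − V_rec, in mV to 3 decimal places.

1.267 mV

Step size: 6.6 V ÷ 2^12 = 1.611 mV.
Scaled input = 356.7864 LSBs, so code = 356.
Code 356 maps back to 0 + 356×0.00161133 V = 0.57363281 V.
Difference: 0.00126719 V → 1.267 mV.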